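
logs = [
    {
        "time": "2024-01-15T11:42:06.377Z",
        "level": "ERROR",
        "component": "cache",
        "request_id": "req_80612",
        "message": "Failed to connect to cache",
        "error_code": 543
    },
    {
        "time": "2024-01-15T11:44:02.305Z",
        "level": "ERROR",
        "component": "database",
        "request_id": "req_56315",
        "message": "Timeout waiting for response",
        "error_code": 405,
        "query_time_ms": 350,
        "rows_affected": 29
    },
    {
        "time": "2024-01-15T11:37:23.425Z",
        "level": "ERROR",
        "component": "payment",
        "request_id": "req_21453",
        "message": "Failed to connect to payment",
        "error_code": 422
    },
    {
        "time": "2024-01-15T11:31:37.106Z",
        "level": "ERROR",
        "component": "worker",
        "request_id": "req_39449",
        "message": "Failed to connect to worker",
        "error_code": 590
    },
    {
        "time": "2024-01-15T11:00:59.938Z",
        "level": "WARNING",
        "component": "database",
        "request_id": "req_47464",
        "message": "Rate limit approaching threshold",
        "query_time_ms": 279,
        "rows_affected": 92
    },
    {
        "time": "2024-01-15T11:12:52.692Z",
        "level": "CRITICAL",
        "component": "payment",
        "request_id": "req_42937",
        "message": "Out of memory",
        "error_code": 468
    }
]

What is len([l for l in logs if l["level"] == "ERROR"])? 4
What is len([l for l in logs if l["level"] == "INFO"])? 0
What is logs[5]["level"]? "CRITICAL"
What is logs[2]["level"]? "ERROR"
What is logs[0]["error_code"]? 543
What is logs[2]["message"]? "Failed to connect to payment"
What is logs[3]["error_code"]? 590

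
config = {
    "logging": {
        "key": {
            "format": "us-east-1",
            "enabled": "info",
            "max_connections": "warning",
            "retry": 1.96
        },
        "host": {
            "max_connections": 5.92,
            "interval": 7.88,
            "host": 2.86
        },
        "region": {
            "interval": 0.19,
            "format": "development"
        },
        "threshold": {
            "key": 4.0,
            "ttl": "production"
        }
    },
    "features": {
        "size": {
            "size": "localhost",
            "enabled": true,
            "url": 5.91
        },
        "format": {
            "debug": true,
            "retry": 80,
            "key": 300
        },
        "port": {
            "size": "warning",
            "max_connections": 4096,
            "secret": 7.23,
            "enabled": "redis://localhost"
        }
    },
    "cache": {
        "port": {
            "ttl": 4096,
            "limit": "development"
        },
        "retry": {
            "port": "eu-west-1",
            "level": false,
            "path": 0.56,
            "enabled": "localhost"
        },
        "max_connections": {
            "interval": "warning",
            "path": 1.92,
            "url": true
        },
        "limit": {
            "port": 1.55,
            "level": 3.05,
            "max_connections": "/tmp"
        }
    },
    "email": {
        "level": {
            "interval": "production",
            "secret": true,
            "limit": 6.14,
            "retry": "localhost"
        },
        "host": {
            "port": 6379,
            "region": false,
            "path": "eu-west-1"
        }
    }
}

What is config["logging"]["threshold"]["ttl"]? "production"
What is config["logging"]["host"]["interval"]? 7.88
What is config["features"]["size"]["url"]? 5.91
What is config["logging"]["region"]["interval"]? 0.19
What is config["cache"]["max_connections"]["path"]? 1.92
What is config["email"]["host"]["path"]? "eu-west-1"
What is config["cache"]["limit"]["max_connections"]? "/tmp"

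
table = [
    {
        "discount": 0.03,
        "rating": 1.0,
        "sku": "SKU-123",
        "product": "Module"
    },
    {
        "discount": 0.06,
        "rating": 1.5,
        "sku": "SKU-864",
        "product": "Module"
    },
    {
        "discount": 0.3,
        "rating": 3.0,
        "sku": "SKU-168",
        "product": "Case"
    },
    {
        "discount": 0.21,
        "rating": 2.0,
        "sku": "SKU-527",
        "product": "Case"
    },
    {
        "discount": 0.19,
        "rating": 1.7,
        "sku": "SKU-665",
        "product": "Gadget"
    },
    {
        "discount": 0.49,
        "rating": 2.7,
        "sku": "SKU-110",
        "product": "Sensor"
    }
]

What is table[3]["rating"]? 2.0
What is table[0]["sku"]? "SKU-123"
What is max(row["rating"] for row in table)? 3.0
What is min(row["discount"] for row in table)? 0.03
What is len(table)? 6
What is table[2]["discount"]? 0.3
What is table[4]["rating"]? 1.7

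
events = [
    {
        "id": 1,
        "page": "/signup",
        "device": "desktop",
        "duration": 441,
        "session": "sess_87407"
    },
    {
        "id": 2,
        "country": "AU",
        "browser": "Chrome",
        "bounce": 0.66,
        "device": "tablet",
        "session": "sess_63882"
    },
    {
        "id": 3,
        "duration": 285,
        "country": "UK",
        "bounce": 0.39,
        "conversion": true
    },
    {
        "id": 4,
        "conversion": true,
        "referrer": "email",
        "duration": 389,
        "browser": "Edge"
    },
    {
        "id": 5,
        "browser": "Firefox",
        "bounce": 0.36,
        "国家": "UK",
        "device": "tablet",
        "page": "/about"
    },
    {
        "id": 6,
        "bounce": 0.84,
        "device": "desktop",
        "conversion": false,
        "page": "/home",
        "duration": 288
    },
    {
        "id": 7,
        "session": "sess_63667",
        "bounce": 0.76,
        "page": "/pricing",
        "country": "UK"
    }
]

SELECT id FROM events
[1, 2, 3, 4, 5, 6, 7]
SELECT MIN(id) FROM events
1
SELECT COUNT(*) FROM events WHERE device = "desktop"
2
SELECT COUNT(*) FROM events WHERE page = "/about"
1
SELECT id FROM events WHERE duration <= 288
[3, 6]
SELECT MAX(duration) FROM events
441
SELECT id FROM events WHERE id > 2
[3, 4, 5, 6, 7]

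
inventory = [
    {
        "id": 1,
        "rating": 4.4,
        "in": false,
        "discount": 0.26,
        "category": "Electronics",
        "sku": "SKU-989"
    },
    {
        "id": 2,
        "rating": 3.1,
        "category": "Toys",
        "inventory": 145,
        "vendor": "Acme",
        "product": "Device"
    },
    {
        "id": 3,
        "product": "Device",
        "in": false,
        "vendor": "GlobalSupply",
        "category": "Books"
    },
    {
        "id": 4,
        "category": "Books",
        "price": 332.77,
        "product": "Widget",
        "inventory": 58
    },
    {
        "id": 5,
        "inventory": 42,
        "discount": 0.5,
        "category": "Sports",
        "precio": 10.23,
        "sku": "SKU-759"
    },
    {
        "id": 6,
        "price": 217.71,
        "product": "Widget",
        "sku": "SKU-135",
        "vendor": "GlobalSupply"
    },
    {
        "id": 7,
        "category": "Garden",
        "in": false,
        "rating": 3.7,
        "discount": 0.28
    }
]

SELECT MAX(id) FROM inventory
7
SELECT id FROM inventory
[1, 2, 3, 4, 5, 6, 7]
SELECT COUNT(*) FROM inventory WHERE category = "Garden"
1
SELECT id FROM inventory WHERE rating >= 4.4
[1]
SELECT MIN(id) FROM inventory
1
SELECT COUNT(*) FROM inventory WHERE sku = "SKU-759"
1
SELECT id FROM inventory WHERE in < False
[]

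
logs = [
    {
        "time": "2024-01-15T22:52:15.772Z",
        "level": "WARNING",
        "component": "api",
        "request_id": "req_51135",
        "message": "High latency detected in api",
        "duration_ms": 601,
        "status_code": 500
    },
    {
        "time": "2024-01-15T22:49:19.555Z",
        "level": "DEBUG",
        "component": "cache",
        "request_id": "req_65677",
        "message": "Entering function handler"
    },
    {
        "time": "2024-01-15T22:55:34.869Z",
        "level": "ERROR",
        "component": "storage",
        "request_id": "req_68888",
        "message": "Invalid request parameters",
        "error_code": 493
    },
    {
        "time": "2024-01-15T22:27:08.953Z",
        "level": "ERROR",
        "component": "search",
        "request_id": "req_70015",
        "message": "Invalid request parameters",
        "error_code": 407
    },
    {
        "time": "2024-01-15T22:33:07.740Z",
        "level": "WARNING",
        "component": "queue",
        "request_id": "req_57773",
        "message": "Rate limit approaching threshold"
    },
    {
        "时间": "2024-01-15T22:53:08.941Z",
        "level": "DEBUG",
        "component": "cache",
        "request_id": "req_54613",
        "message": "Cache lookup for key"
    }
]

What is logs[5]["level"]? "DEBUG"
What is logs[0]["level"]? "WARNING"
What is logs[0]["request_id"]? "req_51135"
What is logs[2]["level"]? "ERROR"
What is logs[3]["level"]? "ERROR"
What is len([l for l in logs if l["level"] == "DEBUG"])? 2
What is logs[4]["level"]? "WARNING"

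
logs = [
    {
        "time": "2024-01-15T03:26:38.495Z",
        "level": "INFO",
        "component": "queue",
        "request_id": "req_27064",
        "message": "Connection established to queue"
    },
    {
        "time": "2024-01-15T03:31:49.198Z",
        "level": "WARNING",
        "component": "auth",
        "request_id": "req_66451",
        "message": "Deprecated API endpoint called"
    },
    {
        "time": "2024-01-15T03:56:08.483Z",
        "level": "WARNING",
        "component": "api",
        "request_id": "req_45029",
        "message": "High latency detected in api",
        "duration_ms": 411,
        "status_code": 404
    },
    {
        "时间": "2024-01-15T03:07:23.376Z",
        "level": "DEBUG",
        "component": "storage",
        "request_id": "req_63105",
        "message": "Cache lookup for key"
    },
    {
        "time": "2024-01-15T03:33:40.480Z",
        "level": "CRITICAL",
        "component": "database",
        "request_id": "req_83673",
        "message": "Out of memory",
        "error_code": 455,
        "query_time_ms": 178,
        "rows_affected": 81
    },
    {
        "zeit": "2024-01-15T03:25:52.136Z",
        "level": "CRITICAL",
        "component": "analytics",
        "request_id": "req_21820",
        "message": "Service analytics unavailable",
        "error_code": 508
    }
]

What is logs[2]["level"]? "WARNING"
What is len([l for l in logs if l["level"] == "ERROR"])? 0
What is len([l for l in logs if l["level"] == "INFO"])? 1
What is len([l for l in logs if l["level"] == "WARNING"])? 2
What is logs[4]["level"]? "CRITICAL"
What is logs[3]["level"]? "DEBUG"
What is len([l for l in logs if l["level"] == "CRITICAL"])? 2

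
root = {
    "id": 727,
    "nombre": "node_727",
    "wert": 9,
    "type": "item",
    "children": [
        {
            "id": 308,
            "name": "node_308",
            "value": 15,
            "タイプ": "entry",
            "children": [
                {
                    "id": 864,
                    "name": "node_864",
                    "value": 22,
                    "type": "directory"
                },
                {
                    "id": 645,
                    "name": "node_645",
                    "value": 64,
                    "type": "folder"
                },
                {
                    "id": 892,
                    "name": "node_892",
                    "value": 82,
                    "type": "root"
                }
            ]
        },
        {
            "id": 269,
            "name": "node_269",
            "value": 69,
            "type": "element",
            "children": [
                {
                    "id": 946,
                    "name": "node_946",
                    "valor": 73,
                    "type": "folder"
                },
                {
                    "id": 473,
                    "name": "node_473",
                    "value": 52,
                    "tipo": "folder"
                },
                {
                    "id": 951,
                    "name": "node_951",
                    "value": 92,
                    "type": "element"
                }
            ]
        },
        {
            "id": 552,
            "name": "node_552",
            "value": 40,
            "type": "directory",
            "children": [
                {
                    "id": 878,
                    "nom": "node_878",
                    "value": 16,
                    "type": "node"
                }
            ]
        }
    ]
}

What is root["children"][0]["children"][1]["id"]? 645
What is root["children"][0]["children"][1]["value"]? 64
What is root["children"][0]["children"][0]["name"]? "node_864"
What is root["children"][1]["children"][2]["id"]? 951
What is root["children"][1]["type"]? "element"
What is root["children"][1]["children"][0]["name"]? "node_946"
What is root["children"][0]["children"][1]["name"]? "node_645"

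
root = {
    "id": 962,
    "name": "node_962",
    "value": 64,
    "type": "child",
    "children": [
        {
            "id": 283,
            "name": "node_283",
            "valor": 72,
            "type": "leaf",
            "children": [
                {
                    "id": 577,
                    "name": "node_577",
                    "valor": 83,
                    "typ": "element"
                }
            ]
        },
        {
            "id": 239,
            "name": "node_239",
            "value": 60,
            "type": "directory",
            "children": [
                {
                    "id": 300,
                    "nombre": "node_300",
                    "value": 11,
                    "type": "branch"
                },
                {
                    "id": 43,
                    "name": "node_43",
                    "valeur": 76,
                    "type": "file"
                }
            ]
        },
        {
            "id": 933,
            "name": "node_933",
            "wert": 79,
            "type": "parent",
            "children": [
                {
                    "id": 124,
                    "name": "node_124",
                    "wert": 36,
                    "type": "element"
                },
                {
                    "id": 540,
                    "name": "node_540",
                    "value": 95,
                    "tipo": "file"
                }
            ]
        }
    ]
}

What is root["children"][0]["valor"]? 72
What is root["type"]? "child"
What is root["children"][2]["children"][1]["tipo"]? "file"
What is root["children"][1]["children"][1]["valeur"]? 76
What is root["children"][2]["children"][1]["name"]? "node_540"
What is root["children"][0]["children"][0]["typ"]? "element"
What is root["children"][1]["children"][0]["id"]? 300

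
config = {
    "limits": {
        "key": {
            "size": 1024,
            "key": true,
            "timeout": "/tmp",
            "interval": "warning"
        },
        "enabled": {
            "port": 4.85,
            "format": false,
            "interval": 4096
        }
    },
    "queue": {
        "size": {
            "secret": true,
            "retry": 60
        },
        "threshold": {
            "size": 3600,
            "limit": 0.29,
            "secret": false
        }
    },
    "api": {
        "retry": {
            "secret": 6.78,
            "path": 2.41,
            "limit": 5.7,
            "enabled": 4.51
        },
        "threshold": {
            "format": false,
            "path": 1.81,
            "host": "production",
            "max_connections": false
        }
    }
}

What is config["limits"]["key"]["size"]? 1024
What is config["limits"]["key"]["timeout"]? "/tmp"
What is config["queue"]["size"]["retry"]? 60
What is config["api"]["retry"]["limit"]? 5.7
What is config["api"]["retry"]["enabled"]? 4.51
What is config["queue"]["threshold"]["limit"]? 0.29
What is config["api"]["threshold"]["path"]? 1.81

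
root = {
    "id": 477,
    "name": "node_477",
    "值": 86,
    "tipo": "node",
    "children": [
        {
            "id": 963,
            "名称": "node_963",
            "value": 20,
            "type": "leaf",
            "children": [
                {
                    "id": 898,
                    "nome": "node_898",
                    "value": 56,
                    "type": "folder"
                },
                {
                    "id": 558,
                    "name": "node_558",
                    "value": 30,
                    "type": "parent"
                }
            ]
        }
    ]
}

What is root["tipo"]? "node"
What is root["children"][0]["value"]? 20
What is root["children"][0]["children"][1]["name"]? "node_558"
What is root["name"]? "node_477"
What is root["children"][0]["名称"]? "node_963"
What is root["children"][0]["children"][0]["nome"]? "node_898"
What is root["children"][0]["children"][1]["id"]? 558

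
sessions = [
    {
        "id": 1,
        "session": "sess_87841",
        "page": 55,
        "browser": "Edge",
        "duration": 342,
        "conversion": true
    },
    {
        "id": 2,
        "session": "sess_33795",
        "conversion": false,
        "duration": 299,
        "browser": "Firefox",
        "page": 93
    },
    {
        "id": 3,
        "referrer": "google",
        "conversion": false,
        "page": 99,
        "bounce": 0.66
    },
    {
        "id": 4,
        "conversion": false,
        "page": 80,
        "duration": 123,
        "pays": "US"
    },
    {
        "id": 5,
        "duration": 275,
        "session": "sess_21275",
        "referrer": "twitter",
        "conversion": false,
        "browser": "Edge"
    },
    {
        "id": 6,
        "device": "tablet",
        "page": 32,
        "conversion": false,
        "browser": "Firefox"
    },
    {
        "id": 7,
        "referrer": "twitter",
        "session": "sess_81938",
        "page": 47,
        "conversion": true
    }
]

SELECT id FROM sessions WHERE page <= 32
[6]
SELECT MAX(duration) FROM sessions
342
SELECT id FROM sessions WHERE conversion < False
[]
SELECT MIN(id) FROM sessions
1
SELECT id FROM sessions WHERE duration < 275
[4]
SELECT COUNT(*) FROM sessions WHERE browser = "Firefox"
2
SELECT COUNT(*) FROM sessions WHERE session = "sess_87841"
1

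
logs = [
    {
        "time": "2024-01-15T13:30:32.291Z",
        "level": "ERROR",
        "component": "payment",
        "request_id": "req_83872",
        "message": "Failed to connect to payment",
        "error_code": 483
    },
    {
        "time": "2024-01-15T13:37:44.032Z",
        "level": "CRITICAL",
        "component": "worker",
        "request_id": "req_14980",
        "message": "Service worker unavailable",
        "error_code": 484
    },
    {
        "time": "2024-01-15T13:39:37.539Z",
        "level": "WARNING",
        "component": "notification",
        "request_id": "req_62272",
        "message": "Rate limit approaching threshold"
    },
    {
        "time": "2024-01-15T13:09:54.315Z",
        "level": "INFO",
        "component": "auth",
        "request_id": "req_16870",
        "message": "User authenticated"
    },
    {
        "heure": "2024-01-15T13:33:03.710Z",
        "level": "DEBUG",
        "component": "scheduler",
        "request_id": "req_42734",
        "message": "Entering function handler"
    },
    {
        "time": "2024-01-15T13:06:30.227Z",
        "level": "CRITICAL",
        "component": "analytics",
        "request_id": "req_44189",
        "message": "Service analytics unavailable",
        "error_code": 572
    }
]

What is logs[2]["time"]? "2024-01-15T13:39:37.539Z"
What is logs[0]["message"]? "Failed to connect to payment"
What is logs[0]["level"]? "ERROR"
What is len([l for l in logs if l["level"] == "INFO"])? 1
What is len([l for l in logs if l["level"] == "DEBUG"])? 1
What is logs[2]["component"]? "notification"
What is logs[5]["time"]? "2024-01-15T13:06:30.227Z"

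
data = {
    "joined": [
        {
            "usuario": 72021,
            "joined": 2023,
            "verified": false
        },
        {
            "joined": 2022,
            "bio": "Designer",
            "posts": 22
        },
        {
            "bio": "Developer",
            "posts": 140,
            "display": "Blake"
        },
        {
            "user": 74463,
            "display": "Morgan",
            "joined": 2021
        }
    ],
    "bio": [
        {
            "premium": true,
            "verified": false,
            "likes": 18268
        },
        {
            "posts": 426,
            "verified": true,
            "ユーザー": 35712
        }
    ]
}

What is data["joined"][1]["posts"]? 22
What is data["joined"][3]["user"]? 74463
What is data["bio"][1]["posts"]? 426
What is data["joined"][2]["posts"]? 140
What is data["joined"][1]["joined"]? 2022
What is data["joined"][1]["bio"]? "Designer"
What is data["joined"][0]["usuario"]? 72021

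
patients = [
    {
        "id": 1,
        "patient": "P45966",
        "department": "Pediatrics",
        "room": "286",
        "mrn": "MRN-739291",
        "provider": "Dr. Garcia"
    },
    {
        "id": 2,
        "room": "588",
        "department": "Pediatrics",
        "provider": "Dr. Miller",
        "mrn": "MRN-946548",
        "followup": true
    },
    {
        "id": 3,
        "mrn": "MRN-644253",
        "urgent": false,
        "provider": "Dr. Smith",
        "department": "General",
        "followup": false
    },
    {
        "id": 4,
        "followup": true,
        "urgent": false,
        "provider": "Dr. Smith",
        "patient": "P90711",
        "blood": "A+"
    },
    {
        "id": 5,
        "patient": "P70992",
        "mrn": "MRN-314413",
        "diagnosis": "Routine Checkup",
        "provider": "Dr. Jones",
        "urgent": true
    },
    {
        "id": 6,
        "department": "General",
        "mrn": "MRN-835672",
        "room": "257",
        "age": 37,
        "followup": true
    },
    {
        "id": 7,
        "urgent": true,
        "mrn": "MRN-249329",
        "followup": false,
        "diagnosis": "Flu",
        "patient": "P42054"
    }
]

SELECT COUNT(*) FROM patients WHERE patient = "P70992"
1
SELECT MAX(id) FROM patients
7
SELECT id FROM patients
[1, 2, 3, 4, 5, 6, 7]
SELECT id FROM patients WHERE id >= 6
[6, 7]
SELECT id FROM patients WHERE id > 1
[2, 3, 4, 5, 6, 7]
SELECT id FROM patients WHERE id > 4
[5, 6, 7]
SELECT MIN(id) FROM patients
1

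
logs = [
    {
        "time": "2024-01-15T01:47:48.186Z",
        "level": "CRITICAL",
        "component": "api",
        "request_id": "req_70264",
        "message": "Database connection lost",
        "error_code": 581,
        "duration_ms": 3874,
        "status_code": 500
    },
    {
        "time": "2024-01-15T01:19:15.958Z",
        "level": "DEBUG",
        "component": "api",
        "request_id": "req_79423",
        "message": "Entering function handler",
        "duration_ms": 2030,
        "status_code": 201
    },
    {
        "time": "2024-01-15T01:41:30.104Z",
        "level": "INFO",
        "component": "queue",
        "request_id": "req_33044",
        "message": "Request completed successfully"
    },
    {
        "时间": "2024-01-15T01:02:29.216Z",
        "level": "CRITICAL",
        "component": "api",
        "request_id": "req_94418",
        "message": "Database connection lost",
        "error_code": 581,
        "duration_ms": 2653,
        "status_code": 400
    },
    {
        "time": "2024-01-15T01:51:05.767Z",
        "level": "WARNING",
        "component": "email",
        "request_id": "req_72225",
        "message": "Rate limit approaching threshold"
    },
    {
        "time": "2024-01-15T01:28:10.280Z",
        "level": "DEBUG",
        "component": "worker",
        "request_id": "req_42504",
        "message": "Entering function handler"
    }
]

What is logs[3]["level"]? "CRITICAL"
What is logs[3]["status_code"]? 400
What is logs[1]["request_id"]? "req_79423"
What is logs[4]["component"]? "email"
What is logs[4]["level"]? "WARNING"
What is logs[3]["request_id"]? "req_94418"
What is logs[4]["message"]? "Rate limit approaching threshold"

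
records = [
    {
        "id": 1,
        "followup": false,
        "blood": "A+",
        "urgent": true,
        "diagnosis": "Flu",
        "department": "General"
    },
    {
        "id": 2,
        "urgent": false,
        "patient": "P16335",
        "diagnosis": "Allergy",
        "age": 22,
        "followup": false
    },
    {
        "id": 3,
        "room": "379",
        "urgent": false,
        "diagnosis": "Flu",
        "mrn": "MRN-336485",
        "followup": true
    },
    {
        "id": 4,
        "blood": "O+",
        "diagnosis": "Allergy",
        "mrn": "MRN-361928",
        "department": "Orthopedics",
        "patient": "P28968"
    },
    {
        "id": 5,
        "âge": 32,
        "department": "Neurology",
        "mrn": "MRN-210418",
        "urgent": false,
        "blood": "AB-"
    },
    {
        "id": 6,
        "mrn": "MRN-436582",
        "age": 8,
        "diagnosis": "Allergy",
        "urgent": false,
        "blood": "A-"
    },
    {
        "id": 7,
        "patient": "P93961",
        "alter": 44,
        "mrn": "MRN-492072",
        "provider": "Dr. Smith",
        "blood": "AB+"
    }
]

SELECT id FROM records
[1, 2, 3, 4, 5, 6, 7]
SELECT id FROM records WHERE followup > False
[3]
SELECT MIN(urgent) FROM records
False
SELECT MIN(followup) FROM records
False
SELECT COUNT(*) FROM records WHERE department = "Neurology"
1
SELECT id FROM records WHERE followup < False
[]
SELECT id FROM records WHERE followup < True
[1, 2]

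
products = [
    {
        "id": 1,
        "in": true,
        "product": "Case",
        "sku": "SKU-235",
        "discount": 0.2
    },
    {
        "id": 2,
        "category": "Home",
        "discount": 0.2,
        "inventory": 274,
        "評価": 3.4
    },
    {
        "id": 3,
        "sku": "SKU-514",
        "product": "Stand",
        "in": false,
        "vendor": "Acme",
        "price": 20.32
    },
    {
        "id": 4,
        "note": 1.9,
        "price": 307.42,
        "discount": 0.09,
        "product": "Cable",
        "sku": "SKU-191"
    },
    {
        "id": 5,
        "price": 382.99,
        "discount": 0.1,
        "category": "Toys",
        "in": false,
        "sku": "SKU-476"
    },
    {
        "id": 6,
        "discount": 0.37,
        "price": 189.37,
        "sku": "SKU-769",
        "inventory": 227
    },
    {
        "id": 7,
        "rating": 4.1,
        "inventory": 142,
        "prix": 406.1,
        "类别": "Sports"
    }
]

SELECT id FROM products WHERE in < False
[]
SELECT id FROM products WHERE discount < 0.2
[4, 5]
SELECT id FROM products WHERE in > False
[1]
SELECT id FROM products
[1, 2, 3, 4, 5, 6, 7]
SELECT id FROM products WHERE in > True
[]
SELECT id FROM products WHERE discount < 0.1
[4]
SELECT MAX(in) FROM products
True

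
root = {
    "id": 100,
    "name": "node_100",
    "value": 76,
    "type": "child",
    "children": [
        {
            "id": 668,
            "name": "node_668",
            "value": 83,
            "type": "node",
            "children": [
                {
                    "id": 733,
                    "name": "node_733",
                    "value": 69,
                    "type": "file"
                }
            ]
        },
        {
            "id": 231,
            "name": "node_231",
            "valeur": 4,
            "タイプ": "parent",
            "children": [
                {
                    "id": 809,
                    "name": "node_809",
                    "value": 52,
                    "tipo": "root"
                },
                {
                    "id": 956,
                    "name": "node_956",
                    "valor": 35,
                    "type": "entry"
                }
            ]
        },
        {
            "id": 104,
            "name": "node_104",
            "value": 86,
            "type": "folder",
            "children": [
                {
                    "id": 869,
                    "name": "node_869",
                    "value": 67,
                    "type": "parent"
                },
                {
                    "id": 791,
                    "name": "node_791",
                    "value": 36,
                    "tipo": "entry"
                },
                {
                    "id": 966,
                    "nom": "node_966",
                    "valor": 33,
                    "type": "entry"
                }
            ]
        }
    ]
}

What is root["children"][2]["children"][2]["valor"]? 33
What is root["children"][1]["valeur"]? 4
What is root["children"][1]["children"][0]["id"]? 809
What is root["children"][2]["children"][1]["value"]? 36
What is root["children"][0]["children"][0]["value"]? 69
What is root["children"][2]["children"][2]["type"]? "entry"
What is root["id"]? 100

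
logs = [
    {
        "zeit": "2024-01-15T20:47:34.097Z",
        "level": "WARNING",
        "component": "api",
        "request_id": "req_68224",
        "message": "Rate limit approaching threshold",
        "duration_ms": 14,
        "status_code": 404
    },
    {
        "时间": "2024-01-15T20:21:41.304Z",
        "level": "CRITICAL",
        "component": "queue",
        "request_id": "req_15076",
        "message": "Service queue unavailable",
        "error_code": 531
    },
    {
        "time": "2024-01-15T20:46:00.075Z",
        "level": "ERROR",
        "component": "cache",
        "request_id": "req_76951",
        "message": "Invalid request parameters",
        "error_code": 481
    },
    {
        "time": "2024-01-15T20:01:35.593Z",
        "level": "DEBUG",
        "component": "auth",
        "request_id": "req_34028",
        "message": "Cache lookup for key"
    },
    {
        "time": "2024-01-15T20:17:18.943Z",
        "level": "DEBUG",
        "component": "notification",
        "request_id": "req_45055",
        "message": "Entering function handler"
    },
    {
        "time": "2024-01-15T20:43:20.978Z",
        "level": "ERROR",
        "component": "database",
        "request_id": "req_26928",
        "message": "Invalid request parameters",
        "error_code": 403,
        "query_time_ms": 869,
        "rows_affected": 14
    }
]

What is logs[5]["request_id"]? "req_26928"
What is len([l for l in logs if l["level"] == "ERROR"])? 2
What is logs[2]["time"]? "2024-01-15T20:46:00.075Z"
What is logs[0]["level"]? "WARNING"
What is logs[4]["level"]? "DEBUG"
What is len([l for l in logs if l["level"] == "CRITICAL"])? 1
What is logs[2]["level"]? "ERROR"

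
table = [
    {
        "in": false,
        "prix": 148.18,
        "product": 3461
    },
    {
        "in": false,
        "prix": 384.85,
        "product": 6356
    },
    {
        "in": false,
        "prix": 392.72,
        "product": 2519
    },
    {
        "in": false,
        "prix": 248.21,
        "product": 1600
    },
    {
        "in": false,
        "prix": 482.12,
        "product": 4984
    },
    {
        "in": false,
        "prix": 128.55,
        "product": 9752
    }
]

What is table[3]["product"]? 1600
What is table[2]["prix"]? 392.72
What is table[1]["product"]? 6356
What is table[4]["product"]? 4984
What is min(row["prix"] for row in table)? 128.55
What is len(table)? 6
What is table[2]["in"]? False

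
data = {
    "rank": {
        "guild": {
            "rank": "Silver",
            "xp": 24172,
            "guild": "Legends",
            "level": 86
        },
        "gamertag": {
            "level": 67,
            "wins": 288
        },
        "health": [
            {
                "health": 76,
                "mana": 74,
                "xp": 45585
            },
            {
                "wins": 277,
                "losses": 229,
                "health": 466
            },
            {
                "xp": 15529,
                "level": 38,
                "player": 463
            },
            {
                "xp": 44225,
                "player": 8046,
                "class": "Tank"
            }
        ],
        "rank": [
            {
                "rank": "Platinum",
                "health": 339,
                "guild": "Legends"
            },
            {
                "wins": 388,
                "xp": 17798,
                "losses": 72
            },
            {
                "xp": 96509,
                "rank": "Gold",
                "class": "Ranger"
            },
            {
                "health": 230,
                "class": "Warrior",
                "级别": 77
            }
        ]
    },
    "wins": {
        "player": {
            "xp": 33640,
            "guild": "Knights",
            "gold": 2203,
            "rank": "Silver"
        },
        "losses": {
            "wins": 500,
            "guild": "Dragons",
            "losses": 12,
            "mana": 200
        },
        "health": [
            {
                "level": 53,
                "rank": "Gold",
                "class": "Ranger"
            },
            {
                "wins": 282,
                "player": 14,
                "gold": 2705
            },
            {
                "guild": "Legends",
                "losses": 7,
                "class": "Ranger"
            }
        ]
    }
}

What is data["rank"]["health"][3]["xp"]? 44225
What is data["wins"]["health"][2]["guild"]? "Legends"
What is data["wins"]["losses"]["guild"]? "Dragons"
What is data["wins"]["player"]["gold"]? 2203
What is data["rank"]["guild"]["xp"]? 24172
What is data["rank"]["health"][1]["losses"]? 229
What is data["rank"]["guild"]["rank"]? "Silver"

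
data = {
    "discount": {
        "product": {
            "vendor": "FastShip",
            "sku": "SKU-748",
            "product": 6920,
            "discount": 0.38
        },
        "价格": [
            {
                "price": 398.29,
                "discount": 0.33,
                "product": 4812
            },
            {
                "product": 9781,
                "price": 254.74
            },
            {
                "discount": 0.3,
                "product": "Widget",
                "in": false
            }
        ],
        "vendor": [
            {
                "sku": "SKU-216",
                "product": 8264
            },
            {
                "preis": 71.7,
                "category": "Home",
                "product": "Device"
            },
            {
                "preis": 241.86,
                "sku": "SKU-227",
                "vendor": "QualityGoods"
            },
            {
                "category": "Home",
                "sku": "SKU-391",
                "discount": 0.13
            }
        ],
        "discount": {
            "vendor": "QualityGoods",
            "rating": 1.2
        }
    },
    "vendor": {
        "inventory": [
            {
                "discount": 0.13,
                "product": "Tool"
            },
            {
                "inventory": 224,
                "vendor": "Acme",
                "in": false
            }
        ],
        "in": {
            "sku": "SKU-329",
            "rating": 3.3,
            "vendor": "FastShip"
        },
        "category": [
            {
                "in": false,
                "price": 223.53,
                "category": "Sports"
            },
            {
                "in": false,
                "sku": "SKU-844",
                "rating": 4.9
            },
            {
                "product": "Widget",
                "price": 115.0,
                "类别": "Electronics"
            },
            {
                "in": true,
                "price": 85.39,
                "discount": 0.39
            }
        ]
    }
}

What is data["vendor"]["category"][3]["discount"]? 0.39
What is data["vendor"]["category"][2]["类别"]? "Electronics"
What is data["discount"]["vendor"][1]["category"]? "Home"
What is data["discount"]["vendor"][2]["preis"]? 241.86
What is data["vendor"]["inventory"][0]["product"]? "Tool"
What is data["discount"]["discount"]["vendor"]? "QualityGoods"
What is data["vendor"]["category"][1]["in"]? False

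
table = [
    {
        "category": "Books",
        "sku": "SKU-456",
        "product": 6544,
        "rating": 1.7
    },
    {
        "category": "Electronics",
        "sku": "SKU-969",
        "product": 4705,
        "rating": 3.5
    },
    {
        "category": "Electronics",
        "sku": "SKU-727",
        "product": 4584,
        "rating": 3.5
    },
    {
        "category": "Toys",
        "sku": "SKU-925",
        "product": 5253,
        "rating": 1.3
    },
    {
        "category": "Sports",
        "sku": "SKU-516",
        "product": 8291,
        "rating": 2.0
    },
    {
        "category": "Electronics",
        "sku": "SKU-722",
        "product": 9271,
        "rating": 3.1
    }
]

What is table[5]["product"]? 9271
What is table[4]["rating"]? 2.0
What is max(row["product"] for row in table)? 9271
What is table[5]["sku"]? "SKU-722"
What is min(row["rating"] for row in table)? 1.3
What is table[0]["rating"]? 1.7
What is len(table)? 6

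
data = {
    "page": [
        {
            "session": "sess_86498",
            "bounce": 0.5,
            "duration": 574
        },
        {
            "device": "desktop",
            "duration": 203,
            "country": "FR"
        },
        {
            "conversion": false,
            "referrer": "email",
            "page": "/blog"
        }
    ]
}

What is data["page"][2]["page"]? "/blog"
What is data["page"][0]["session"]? "sess_86498"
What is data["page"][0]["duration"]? 574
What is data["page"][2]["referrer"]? "email"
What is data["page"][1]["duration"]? 203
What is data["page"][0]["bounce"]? 0.5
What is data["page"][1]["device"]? "desktop"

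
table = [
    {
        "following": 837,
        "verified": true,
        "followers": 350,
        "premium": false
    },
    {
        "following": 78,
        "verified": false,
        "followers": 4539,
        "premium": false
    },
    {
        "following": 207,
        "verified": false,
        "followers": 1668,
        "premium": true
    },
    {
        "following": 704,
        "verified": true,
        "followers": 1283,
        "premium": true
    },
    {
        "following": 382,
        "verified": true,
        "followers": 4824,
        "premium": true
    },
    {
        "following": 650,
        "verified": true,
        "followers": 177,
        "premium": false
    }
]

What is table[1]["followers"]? 4539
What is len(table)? 6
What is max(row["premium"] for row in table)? True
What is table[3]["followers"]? 1283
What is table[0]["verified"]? True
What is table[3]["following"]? 704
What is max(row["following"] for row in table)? 837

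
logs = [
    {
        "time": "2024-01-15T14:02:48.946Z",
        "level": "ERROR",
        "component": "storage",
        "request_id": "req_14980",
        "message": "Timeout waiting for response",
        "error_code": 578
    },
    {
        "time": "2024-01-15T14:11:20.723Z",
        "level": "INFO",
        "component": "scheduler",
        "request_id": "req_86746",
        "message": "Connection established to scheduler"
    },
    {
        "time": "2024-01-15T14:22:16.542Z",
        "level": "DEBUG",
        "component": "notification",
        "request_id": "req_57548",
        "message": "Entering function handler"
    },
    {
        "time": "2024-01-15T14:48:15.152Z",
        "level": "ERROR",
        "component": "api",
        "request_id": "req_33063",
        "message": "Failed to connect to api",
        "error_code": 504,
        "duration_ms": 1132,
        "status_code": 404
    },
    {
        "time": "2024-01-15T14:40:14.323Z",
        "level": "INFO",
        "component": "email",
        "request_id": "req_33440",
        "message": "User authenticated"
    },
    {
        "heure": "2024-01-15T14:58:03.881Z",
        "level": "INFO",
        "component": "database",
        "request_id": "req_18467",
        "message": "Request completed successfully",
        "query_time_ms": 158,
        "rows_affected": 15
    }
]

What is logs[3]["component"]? "api"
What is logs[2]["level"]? "DEBUG"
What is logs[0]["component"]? "storage"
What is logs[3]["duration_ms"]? 1132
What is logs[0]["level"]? "ERROR"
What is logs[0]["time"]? "2024-01-15T14:02:48.946Z"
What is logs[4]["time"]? "2024-01-15T14:40:14.323Z"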